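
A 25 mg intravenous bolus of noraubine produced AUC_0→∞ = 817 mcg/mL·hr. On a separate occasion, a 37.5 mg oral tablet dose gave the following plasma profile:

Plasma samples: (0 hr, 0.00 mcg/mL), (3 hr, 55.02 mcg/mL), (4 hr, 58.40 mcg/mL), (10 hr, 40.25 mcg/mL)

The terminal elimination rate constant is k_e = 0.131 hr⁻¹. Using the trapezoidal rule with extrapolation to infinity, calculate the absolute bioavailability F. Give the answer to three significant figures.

F = 0.606

Trapezoidal AUC_0→10 (oral tablet):
  [0→3]: (0.00+55.02)/2 × 3 = 82.53
  [3→4]: (55.02+58.40)/2 × 1 = 56.71
  [4→10]: (58.40+40.25)/2 × 6 = 295.95
  Sum = 435.19 mcg/mL·hr
Tail: C_last/k_e = 40.25/0.131 = 307.252
AUC_0→∞ (oral tablet) = 435.19 + 307.252 = 742.442 mcg/mL·hr
F = (AUC_ev/D_ev)/(AUC_iv/D_iv) = (742.442/37.5)/(817/25) = 19.7985/32.68 = 0.6058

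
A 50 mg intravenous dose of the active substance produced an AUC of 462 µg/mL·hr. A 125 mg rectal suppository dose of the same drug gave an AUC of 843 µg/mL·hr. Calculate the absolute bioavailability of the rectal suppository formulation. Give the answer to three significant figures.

F = 0.730

F = (AUC_ev / D_ev) / (AUC_iv / D_iv)
  = (843/125) / (462/50)
  = 6.744 / 9.24 = 0.7299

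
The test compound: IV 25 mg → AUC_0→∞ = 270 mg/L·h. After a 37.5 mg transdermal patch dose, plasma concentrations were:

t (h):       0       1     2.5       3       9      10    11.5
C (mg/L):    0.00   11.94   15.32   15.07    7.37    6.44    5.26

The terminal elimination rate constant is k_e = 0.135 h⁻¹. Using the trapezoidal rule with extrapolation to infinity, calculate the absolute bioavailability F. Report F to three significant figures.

F = 0.385

Trapezoidal AUC_0→11.5 (transdermal patch):
  [0→1]: (0.00+11.94)/2 × 1 = 5.97
  [1→2.5]: (11.94+15.32)/2 × 1.5 = 20.445
  [2.5→3]: (15.32+15.07)/2 × 0.5 = 7.5975
  [3→9]: (15.07+7.37)/2 × 6 = 67.32
  [9→10]: (7.37+6.44)/2 × 1 = 6.905
  [10→11.5]: (6.44+5.26)/2 × 1.5 = 8.775
  Sum = 117.0125 mg/L·h
Tail: C_last/k_e = 5.26/0.135 = 38.963
AUC_0→∞ (transdermal patch) = 117.0125 + 38.963 = 155.9755 mg/L·h
F = (AUC_ev/D_ev)/(AUC_iv/D_iv) = (155.9755/37.5)/(270/25) = 4.15935/10.8 = 0.3851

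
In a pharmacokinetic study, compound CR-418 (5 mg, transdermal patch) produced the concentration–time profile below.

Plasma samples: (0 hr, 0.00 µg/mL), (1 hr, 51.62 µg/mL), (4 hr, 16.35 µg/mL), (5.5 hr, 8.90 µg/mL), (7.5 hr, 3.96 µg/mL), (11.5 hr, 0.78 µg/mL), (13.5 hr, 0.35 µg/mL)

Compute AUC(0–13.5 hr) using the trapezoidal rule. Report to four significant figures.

AUC = 170.2 µg/mL·hr

Trapezoidal AUC_0→13.5:
  [0→1]: (0.00+51.62)/2 × 1 = 25.81
  [1→4]: (51.62+16.35)/2 × 3 = 101.955
  [4→5.5]: (16.35+8.90)/2 × 1.5 = 18.9375
  [5.5→7.5]: (8.90+3.96)/2 × 2 = 12.86
  [7.5→11.5]: (3.96+0.78)/2 × 4 = 9.48
  [11.5→13.5]: (0.78+0.35)/2 × 2 = 1.13
  Sum = 170.1725 µg/mL·hr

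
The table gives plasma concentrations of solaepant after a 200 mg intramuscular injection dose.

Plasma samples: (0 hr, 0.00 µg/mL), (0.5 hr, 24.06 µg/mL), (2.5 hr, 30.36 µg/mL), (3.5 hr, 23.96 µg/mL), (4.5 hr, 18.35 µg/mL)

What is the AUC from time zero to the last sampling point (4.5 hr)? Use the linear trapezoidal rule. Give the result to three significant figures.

Trapezoidal AUC_0→4.5:
  [0→0.5]: (0.00+24.06)/2 × 0.5 = 6.015
  [0.5→2.5]: (24.06+30.36)/2 × 2 = 54.42
  [2.5→3.5]: (30.36+23.96)/2 × 1 = 27.16
  [3.5→4.5]: (23.96+18.35)/2 × 1 = 21.155
  Sum = 108.75 µg/mL·hr

AUC = 109 µg/mL·hr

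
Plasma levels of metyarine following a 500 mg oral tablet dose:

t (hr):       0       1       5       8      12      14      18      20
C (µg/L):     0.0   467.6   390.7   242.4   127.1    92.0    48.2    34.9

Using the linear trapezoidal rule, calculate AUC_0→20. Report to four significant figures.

AUC = 4222 µg/L·hr

Trapezoidal AUC_0→20:
  [0→1]: (0.0+467.6)/2 × 1 = 233.8
  [1→5]: (467.6+390.7)/2 × 4 = 1716.6
  [5→8]: (390.7+242.4)/2 × 3 = 949.65
  [8→12]: (242.4+127.1)/2 × 4 = 739.0
  [12→14]: (127.1+92.0)/2 × 2 = 219.1
  [14→18]: (92.0+48.2)/2 × 4 = 280.4
  [18→20]: (48.2+34.9)/2 × 2 = 83.1
  Sum = 4221.65 µg/L·hr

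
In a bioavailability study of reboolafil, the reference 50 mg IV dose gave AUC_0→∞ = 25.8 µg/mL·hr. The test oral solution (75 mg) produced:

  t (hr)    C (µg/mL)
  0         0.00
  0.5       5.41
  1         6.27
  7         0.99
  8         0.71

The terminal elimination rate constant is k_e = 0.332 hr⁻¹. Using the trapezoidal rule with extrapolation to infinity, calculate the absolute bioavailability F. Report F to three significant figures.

F = 0.750

Trapezoidal AUC_0→8 (oral solution):
  [0→0.5]: (0.00+5.41)/2 × 0.5 = 1.3525
  [0.5→1]: (5.41+6.27)/2 × 0.5 = 2.92
  [1→7]: (6.27+0.99)/2 × 6 = 21.78
  [7→8]: (0.99+0.71)/2 × 1 = 0.85
  Sum = 26.9025 µg/mL·hr
Tail: C_last/k_e = 0.71/0.332 = 2.139
AUC_0→∞ (oral solution) = 26.9025 + 2.139 = 29.0415 µg/mL·hr
F = (AUC_ev/D_ev)/(AUC_iv/D_iv) = (29.0415/75)/(25.8/50) = 0.38722/0.516 = 0.7504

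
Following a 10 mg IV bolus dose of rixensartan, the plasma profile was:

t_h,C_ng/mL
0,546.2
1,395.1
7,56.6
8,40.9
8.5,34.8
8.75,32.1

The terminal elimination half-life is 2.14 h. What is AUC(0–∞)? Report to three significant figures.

AUC = 2000 ng/mL·h

Trapezoidal AUC_0→8.75:
  [0→1]: (546.2+395.1)/2 × 1 = 470.65
  [1→7]: (395.1+56.6)/2 × 6 = 1355.1
  [7→8]: (56.6+40.9)/2 × 1 = 48.75
  [8→8.5]: (40.9+34.8)/2 × 0.5 = 18.925
  [8.5→8.75]: (34.8+32.1)/2 × 0.25 = 8.3625
  Sum = 1901.7875 ng/mL·h
k_e = ln2 / t½ = 0.693147 / 2.14 = 0.3239 h^-1
Extrapolated tail: C_last / k_e = 32.1 / 0.3239 = 99.105
AUC_0→∞ = 1901.7875 + 99.105 = 2000.8925 ng/mL·h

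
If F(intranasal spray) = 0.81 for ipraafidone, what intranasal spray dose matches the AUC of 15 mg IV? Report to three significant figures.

D_intranasal = 18.5 mg

For equal systemic exposure: F × D_ev = D_iv
D_ev = D_iv / F = 15 / 0.81 = 18.5185 mg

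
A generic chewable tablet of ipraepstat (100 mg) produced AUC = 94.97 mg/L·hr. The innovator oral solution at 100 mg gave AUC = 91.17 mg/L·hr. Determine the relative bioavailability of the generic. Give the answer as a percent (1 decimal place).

F_rel = 104.2%

F_rel = (AUC_test/D_test) / (AUC_ref/D_ref)
      = (94.97/100) / (91.17/100)
      = 0.9497 / 0.9117 = 1.0417 = 104.17%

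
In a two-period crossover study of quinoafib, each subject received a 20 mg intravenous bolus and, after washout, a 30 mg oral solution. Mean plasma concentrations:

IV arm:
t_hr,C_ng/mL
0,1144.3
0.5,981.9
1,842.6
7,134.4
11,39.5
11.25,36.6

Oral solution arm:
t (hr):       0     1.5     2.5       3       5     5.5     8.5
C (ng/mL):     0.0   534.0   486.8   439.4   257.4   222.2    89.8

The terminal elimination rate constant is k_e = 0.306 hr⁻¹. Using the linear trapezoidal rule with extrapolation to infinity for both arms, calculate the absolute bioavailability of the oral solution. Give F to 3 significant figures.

Trapezoidal AUC_0→11.25 (IV):
  [0→0.5]: (1144.3+981.9)/2 × 0.5 = 531.55
  [0.5→1]: (981.9+842.6)/2 × 0.5 = 456.125
  [1→7]: (842.6+134.4)/2 × 6 = 2931.0
  [7→11]: (134.4+39.5)/2 × 4 = 347.8
  [11→11.25]: (39.5+36.6)/2 × 0.25 = 9.5125
  Sum = 4275.9875 ng/mL·hr
IV tail: 36.6/0.306 = 119.608; AUC_iv,0→∞ = 4275.9875 + 119.608 = 4395.5955 ng/mL·hr
Trapezoidal AUC_0→8.5 (oral solution):
  [0→1.5]: (0.0+534.0)/2 × 1.5 = 400.5
  [1.5→2.5]: (534.0+486.8)/2 × 1 = 510.4
  [2.5→3]: (486.8+439.4)/2 × 0.5 = 231.55
  [3→5]: (439.4+257.4)/2 × 2 = 696.8
  [5→5.5]: (257.4+222.2)/2 × 0.5 = 119.9
  [5.5→8.5]: (222.2+89.8)/2 × 3 = 468.0
  Sum = 2427.15 ng/mL·hr
oral solution tail: 89.8/0.306 = 293.464; AUC_ev,0→∞ = 2427.15 + 293.464 = 2720.614 ng/mL·hr
F = (AUC_ev/D_ev)/(AUC_iv/D_iv) = (2720.614/30)/(4395.5955/20) = 90.6871/219.78 = 0.4126

F = 0.413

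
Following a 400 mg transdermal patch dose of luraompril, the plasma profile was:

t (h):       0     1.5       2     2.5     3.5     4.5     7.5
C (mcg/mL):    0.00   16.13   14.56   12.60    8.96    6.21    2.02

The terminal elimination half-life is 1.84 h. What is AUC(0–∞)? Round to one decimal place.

AUC = 62.6 mcg/mL·h

Trapezoidal AUC_0→7.5:
  [0→1.5]: (0.00+16.13)/2 × 1.5 = 12.0975
  [1.5→2]: (16.13+14.56)/2 × 0.5 = 7.6725
  [2→2.5]: (14.56+12.60)/2 × 0.5 = 6.79
  [2.5→3.5]: (12.60+8.96)/2 × 1 = 10.78
  [3.5→4.5]: (8.96+6.21)/2 × 1 = 7.585
  [4.5→7.5]: (6.21+2.02)/2 × 3 = 12.345
  Sum = 57.27 mcg/mL·h
k_e = ln2 / t½ = 0.693147 / 1.84 = 0.3767 h^-1
Extrapolated tail: C_last / k_e = 2.02 / 0.3767 = 5.362
AUC_0→∞ = 57.27 + 5.362 = 62.632 mcg/mL·h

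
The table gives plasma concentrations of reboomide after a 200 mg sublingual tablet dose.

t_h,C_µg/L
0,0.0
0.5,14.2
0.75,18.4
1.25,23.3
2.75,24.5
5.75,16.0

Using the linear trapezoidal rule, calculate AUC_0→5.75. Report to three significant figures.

AUC = 115 µg/L·h

Trapezoidal AUC_0→5.75:
  [0→0.5]: (0.0+14.2)/2 × 0.5 = 3.55
  [0.5→0.75]: (14.2+18.4)/2 × 0.25 = 4.075
  [0.75→1.25]: (18.4+23.3)/2 × 0.5 = 10.425
  [1.25→2.75]: (23.3+24.5)/2 × 1.5 = 35.85
  [2.75→5.75]: (24.5+16.0)/2 × 3 = 60.75
  Sum = 114.65 µg/L·h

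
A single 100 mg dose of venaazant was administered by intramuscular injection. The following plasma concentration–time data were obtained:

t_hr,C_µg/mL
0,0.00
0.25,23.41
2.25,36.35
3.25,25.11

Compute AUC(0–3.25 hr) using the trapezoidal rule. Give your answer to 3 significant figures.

Trapezoidal AUC_0→3.25:
  [0→0.25]: (0.00+23.41)/2 × 0.25 = 2.92625
  [0.25→2.25]: (23.41+36.35)/2 × 2 = 59.76
  [2.25→3.25]: (36.35+25.11)/2 × 1 = 30.73
  Sum = 93.41625 µg/mL·hr

AUC = 93.4 µg/mL·hr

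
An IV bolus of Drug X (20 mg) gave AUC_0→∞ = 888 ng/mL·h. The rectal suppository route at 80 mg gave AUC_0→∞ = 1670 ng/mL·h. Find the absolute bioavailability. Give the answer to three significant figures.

F = 0.470

F = (AUC_ev / D_ev) / (AUC_iv / D_iv)
  = (1670/80) / (888/20)
  = 20.875 / 44.4 = 0.4702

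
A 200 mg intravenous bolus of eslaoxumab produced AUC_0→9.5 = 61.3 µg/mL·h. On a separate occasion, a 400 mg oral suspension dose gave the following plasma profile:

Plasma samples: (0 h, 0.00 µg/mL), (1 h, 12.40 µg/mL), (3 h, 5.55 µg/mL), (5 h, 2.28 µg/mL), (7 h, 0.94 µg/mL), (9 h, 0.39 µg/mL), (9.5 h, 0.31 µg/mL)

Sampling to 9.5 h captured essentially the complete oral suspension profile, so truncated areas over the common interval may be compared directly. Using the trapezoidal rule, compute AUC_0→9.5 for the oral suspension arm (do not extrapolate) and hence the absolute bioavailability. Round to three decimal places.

F = 0.299

Trapezoidal AUC_0→9.5 (oral suspension):
  [0→1]: (0.00+12.40)/2 × 1 = 6.2
  [1→3]: (12.40+5.55)/2 × 2 = 17.95
  [3→5]: (5.55+2.28)/2 × 2 = 7.83
  [5→7]: (2.28+0.94)/2 × 2 = 3.22
  [7→9]: (0.94+0.39)/2 × 2 = 1.33
  [9→9.5]: (0.39+0.31)/2 × 0.5 = 0.175
  Sum = 36.705 µg/mL·h
F = (AUC_ev/D_ev)/(AUC_iv/D_iv) = (36.705/400)/(61.3/200) = 0.0917625/0.3065 = 0.2994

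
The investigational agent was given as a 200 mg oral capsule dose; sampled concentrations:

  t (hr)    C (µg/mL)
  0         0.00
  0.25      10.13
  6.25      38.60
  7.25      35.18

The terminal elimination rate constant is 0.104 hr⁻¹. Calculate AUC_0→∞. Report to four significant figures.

Trapezoidal AUC_0→7.25:
  [0→0.25]: (0.00+10.13)/2 × 0.25 = 1.26625
  [0.25→6.25]: (10.13+38.60)/2 × 6 = 146.19
  [6.25→7.25]: (38.60+35.18)/2 × 1 = 36.89
  Sum = 184.34625 µg/mL·hr
Extrapolated tail: C_last / k_e = 35.18 / 0.104 = 338.269
AUC_0→∞ = 184.34625 + 338.269 = 522.61525 µg/mL·hr

AUC = 522.6 µg/mL·hr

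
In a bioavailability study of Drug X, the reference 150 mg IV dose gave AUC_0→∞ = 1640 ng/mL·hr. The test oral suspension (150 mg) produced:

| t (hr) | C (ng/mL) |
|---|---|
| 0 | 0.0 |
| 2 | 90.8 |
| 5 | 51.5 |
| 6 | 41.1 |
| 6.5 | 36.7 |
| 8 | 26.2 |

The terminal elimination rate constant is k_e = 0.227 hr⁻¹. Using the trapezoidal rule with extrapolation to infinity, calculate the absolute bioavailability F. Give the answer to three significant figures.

Trapezoidal AUC_0→8 (oral suspension):
  [0→2]: (0.0+90.8)/2 × 2 = 90.8
  [2→5]: (90.8+51.5)/2 × 3 = 213.45
  [5→6]: (51.5+41.1)/2 × 1 = 46.3
  [6→6.5]: (41.1+36.7)/2 × 0.5 = 19.45
  [6.5→8]: (36.7+26.2)/2 × 1.5 = 47.175
  Sum = 417.175 ng/mL·hr
Tail: C_last/k_e = 26.2/0.227 = 115.419
AUC_0→∞ (oral suspension) = 417.175 + 115.419 = 532.594 ng/mL·hr
F = (AUC_ev/D_ev)/(AUC_iv/D_iv) = (532.594/150)/(1640/150) = 3.55063/10.9333 = 0.3248

F = 0.325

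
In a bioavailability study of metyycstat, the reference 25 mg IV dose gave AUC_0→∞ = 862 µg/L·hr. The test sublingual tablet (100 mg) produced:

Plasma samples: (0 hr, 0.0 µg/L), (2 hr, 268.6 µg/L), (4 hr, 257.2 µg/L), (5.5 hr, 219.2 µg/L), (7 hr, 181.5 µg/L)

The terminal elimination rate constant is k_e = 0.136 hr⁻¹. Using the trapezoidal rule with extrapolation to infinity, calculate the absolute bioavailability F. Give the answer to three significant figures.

Trapezoidal AUC_0→7 (sublingual tablet):
  [0→2]: (0.0+268.6)/2 × 2 = 268.6
  [2→4]: (268.6+257.2)/2 × 2 = 525.8
  [4→5.5]: (257.2+219.2)/2 × 1.5 = 357.3
  [5.5→7]: (219.2+181.5)/2 × 1.5 = 300.525
  Sum = 1452.225 µg/L·hr
Tail: C_last/k_e = 181.5/0.136 = 1334.559
AUC_0→∞ (sublingual tablet) = 1452.225 + 1334.559 = 2786.784 µg/L·hr
F = (AUC_ev/D_ev)/(AUC_iv/D_iv) = (2786.784/100)/(862/25) = 27.86784/34.48 = 0.8082

F = 0.808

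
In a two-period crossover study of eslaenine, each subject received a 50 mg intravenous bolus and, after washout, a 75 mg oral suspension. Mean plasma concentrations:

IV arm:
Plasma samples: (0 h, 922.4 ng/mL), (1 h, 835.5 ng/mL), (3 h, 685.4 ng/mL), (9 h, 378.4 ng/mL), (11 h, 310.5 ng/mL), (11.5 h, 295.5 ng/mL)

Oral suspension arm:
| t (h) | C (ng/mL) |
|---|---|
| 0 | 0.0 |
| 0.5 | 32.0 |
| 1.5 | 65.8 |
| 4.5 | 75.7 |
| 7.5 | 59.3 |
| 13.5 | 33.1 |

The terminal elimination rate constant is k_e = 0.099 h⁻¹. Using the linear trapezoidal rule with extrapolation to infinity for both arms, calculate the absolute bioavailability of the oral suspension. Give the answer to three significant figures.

F = 0.0767

Trapezoidal AUC_0→11.5 (IV):
  [0→1]: (922.4+835.5)/2 × 1 = 878.95
  [1→3]: (835.5+685.4)/2 × 2 = 1520.9
  [3→9]: (685.4+378.4)/2 × 6 = 3191.4
  [9→11]: (378.4+310.5)/2 × 2 = 688.9
  [11→11.5]: (310.5+295.5)/2 × 0.5 = 151.5
  Sum = 6431.65 ng/mL·h
IV tail: 295.5/0.099 = 2984.848; AUC_iv,0→∞ = 6431.65 + 2984.848 = 9416.498 ng/mL·h
Trapezoidal AUC_0→13.5 (oral suspension):
  [0→0.5]: (0.0+32.0)/2 × 0.5 = 8.0
  [0.5→1.5]: (32.0+65.8)/2 × 1 = 48.9
  [1.5→4.5]: (65.8+75.7)/2 × 3 = 212.25
  [4.5→7.5]: (75.7+59.3)/2 × 3 = 202.5
  [7.5→13.5]: (59.3+33.1)/2 × 6 = 277.2
  Sum = 748.85 ng/mL·h
oral suspension tail: 33.1/0.099 = 334.343; AUC_ev,0→∞ = 748.85 + 334.343 = 1083.193 ng/mL·h
F = (AUC_ev/D_ev)/(AUC_iv/D_iv) = (1083.193/75)/(9416.498/50) = 14.4426/188.32996 = 0.0767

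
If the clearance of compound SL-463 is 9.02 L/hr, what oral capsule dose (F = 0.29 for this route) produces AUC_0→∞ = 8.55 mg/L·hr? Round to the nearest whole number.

Dose = CL × AUC_0→∞ / F
     = 9.02 × 8.55 / 0.29 = 265.934 mg

Dose = 266 mg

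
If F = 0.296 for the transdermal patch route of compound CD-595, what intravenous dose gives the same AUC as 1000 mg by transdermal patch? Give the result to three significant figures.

D_iv = 296 mg

Systemic exposure from an extravascular dose = F × D_ev, so the equivalent IV dose is F × D_ev.
D_iv = F × D_ev = 0.296 × 1000 = 296 mg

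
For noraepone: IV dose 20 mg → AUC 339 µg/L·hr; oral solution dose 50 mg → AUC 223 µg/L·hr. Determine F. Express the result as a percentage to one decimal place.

F = (AUC_ev / D_ev) / (AUC_iv / D_iv)
  = (223/50) / (339/20)
  = 4.46 / 16.95 = 0.2631
  = 26.31%

F = 26.3%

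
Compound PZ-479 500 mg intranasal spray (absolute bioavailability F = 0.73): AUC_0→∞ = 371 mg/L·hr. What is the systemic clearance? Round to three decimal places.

CL = F × Dose / AUC_0→∞
   = 0.73 × 500 / 371 = 0.983827 L/hr

CL = 0.984 L/hr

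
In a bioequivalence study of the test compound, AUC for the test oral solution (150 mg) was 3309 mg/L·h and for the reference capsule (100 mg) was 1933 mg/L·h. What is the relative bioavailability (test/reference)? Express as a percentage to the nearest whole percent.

F_rel = (AUC_test/D_test) / (AUC_ref/D_ref)
      = (3309/150) / (1933/100)
      = 22.06 / 19.33 = 1.1412 = 114.12%

F_rel = 114%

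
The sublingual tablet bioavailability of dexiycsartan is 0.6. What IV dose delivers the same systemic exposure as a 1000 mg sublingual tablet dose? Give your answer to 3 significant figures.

D_iv = 600 mg

Systemic exposure from an extravascular dose = F × D_ev, so the equivalent IV dose is F × D_ev.
D_iv = F × D_ev = 0.6 × 1000 = 600 mg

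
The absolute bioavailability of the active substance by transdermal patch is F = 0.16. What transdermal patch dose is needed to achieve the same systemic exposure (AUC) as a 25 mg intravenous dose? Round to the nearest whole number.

For equal systemic exposure: F × D_ev = D_iv
D_ev = D_iv / F = 25 / 0.16 = 156.25 mg

D_transdermal = 156 mg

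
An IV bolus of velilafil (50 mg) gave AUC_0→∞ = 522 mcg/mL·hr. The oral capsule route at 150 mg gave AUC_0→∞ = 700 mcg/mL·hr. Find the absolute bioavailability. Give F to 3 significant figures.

F = 0.447

F = (AUC_ev / D_ev) / (AUC_iv / D_iv)
  = (700/150) / (522/50)
  = 4.66667 / 10.44 = 0.4470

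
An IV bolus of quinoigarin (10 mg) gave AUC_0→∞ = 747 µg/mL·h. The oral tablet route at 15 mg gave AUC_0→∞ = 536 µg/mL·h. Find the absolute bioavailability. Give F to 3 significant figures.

F = 0.478

F = (AUC_ev / D_ev) / (AUC_iv / D_iv)
  = (536/15) / (747/10)
  = 35.7333 / 74.7 = 0.4784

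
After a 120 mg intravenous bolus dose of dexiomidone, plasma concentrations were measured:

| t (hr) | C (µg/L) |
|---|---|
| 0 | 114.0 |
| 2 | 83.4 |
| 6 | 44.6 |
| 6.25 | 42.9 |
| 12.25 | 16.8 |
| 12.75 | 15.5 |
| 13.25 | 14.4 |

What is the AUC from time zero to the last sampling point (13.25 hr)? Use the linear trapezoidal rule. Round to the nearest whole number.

AUC = 659 µg/L·hr

Trapezoidal AUC_0→13.25:
  [0→2]: (114.0+83.4)/2 × 2 = 197.4
  [2→6]: (83.4+44.6)/2 × 4 = 256.0
  [6→6.25]: (44.6+42.9)/2 × 0.25 = 10.9375
  [6.25→12.25]: (42.9+16.8)/2 × 6 = 179.1
  [12.25→12.75]: (16.8+15.5)/2 × 0.5 = 8.075
  [12.75→13.25]: (15.5+14.4)/2 × 0.5 = 7.475
  Sum = 658.9875 µg/L·hr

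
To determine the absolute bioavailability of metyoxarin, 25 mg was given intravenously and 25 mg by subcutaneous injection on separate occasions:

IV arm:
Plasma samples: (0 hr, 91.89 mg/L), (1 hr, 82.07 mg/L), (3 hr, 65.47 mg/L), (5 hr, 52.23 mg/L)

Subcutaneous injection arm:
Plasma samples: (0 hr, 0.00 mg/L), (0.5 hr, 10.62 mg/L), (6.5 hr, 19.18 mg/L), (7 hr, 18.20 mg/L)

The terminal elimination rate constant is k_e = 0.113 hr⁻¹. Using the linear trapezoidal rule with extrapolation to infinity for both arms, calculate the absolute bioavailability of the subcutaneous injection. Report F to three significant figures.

Trapezoidal AUC_0→5 (IV):
  [0→1]: (91.89+82.07)/2 × 1 = 86.98
  [1→3]: (82.07+65.47)/2 × 2 = 147.54
  [3→5]: (65.47+52.23)/2 × 2 = 117.7
  Sum = 352.22 mg/L·hr
IV tail: 52.23/0.113 = 462.212; AUC_iv,0→∞ = 352.22 + 462.212 = 814.432 mg/L·hr
Trapezoidal AUC_0→7 (subcutaneous injection):
  [0→0.5]: (0.00+10.62)/2 × 0.5 = 2.655
  [0.5→6.5]: (10.62+19.18)/2 × 6 = 89.4
  [6.5→7]: (19.18+18.20)/2 × 0.5 = 9.345
  Sum = 101.4 mg/L·hr
subcutaneous injection tail: 18.20/0.113 = 161.062; AUC_ev,0→∞ = 101.4 + 161.062 = 262.462 mg/L·hr
F = (AUC_ev/D_ev)/(AUC_iv/D_iv) = (262.462/25)/(814.432/25) = 10.49848/32.57728 = 0.3223

F = 0.322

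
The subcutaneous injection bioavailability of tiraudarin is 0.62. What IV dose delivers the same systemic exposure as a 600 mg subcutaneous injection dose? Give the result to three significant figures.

Systemic exposure from an extravascular dose = F × D_ev, so the equivalent IV dose is F × D_ev.
D_iv = F × D_ev = 0.62 × 600 = 372 mg

D_iv = 372 mg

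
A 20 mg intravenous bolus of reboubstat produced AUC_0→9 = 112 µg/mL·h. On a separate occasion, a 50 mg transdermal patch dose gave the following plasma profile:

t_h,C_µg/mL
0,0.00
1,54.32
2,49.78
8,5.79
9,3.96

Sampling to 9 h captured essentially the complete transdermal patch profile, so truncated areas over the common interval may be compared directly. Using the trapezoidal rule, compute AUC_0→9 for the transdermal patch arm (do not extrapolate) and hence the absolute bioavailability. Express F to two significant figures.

F = 0.90

Trapezoidal AUC_0→9 (transdermal patch):
  [0→1]: (0.00+54.32)/2 × 1 = 27.16
  [1→2]: (54.32+49.78)/2 × 1 = 52.05
  [2→8]: (49.78+5.79)/2 × 6 = 166.71
  [8→9]: (5.79+3.96)/2 × 1 = 4.875
  Sum = 250.795 µg/mL·h
F = (AUC_ev/D_ev)/(AUC_iv/D_iv) = (250.795/50)/(112/20) = 5.0159/5.6 = 0.8957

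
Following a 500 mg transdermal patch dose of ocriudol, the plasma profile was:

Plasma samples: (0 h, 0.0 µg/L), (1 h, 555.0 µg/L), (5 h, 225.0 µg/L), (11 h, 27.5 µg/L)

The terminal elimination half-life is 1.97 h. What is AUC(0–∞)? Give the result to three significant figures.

Trapezoidal AUC_0→11:
  [0→1]: (0.0+555.0)/2 × 1 = 277.5
  [1→5]: (555.0+225.0)/2 × 4 = 1560.0
  [5→11]: (225.0+27.5)/2 × 6 = 757.5
  Sum = 2595.0 µg/L·h
k_e = ln2 / t½ = 0.693147 / 1.97 = 0.3519 h^-1
Extrapolated tail: C_last / k_e = 27.5 / 0.3519 = 78.147
AUC_0→∞ = 2595.0 + 78.147 = 2673.147 µg/L·h

AUC = 2670 µg/L·h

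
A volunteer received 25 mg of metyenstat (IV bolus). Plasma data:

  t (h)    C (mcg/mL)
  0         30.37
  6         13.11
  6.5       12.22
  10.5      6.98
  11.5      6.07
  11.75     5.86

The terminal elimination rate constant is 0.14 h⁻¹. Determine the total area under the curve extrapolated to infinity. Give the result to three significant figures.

Trapezoidal AUC_0→11.75:
  [0→6]: (30.37+13.11)/2 × 6 = 130.44
  [6→6.5]: (13.11+12.22)/2 × 0.5 = 6.3325
  [6.5→10.5]: (12.22+6.98)/2 × 4 = 38.4
  [10.5→11.5]: (6.98+6.07)/2 × 1 = 6.525
  [11.5→11.75]: (6.07+5.86)/2 × 0.25 = 1.49125
  Sum = 183.18875 mcg/mL·h
Extrapolated tail: C_last / k_e = 5.86 / 0.14 = 41.857
AUC_0→∞ = 183.18875 + 41.857 = 225.04575 mcg/mL·h

AUC = 225 mcg/mL·h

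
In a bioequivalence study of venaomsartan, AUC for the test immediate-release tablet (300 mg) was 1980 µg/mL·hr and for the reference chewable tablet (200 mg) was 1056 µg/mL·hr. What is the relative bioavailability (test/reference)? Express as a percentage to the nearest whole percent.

F_rel = 125%

F_rel = (AUC_test/D_test) / (AUC_ref/D_ref)
      = (1980/300) / (1056/200)
      = 6.6 / 5.28 = 1.2500 = 125.00%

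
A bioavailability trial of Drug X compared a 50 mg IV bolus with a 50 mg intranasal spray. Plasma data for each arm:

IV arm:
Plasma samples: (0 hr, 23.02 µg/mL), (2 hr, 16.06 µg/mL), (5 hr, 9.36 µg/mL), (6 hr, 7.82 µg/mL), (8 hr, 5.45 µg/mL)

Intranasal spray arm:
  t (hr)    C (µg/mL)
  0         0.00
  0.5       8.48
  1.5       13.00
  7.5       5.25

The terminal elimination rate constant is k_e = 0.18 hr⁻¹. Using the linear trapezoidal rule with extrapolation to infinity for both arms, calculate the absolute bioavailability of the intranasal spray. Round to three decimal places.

F = 0.748

Trapezoidal AUC_0→8 (IV):
  [0→2]: (23.02+16.06)/2 × 2 = 39.08
  [2→5]: (16.06+9.36)/2 × 3 = 38.13
  [5→6]: (9.36+7.82)/2 × 1 = 8.59
  [6→8]: (7.82+5.45)/2 × 2 = 13.27
  Sum = 99.07 µg/mL·hr
IV tail: 5.45/0.18 = 30.278; AUC_iv,0→∞ = 99.07 + 30.278 = 129.348 µg/mL·hr
Trapezoidal AUC_0→7.5 (intranasal spray):
  [0→0.5]: (0.00+8.48)/2 × 0.5 = 2.12
  [0.5→1.5]: (8.48+13.00)/2 × 1 = 10.74
  [1.5→7.5]: (13.00+5.25)/2 × 6 = 54.75
  Sum = 67.61 µg/mL·hr
intranasal spray tail: 5.25/0.18 = 29.167; AUC_ev,0→∞ = 67.61 + 29.167 = 96.777 µg/mL·hr
F = (AUC_ev/D_ev)/(AUC_iv/D_iv) = (96.777/50)/(129.348/50) = 1.93554/2.58696 = 0.7482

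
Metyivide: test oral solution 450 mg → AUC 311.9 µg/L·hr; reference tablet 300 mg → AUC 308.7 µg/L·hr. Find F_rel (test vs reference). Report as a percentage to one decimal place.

F_rel = 67.4%

F_rel = (AUC_test/D_test) / (AUC_ref/D_ref)
      = (311.9/450) / (308.7/300)
      = 0.693111 / 1.029 = 0.6736 = 67.36%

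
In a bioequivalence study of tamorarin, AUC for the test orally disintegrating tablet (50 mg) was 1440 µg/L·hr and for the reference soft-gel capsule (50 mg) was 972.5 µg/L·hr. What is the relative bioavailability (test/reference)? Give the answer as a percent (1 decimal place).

F_rel = (AUC_test/D_test) / (AUC_ref/D_ref)
      = (1440/50) / (972.5/50)
      = 28.8 / 19.45 = 1.4807 = 148.07%

F_rel = 148.1%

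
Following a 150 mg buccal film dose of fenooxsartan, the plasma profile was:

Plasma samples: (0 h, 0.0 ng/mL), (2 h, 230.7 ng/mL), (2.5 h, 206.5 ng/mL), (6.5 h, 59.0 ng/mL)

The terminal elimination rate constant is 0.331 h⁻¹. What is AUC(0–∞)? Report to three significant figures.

Trapezoidal AUC_0→6.5:
  [0→2]: (0.0+230.7)/2 × 2 = 230.7
  [2→2.5]: (230.7+206.5)/2 × 0.5 = 109.3
  [2.5→6.5]: (206.5+59.0)/2 × 4 = 531.0
  Sum = 871.0 ng/mL·h
Extrapolated tail: C_last / k_e = 59.0 / 0.331 = 178.248
AUC_0→∞ = 871.0 + 178.248 = 1049.248 ng/mL·h

AUC = 1050 ng/mL·h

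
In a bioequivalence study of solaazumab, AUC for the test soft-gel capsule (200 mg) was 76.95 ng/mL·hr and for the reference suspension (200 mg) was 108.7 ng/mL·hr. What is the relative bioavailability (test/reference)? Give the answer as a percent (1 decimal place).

F_rel = (AUC_test/D_test) / (AUC_ref/D_ref)
      = (76.95/200) / (108.7/200)
      = 0.38475 / 0.5435 = 0.7079 = 70.79%

F_rel = 70.8%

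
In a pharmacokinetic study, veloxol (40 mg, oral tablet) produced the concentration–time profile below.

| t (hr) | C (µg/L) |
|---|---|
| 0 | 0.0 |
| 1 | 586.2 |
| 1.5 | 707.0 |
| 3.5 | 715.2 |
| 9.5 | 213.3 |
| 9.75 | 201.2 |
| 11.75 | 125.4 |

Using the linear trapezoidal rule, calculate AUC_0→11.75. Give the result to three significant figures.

Trapezoidal AUC_0→11.75:
  [0→1]: (0.0+586.2)/2 × 1 = 293.1
  [1→1.5]: (586.2+707.0)/2 × 0.5 = 323.3
  [1.5→3.5]: (707.0+715.2)/2 × 2 = 1422.2
  [3.5→9.5]: (715.2+213.3)/2 × 6 = 2785.5
  [9.5→9.75]: (213.3+201.2)/2 × 0.25 = 51.8125
  [9.75→11.75]: (201.2+125.4)/2 × 2 = 326.6
  Sum = 5202.5125 µg/L·hr

AUC = 5200 µg/L·hr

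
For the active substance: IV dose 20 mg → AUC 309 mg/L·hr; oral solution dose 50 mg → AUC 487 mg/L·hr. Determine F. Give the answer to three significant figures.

F = (AUC_ev / D_ev) / (AUC_iv / D_iv)
  = (487/50) / (309/20)
  = 9.74 / 15.45 = 0.6304

F = 0.630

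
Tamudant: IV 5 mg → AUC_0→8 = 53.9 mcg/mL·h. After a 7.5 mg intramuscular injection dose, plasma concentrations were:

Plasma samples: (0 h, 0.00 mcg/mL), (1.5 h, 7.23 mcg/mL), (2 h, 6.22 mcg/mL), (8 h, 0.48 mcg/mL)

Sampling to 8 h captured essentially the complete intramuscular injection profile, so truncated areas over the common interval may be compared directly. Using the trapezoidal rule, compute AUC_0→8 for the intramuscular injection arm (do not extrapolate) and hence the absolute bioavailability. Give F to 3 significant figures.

Trapezoidal AUC_0→8 (intramuscular injection):
  [0→1.5]: (0.00+7.23)/2 × 1.5 = 5.4225
  [1.5→2]: (7.23+6.22)/2 × 0.5 = 3.3625
  [2→8]: (6.22+0.48)/2 × 6 = 20.1
  Sum = 28.885 mcg/mL·h
F = (AUC_ev/D_ev)/(AUC_iv/D_iv) = (28.885/7.5)/(53.9/5) = 3.85133/10.78 = 0.3573

F = 0.357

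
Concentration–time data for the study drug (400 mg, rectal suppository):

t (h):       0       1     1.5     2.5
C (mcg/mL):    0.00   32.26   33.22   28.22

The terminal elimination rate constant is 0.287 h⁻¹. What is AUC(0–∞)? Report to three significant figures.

AUC = 162 mcg/mL·h

Trapezoidal AUC_0→2.5:
  [0→1]: (0.00+32.26)/2 × 1 = 16.13
  [1→1.5]: (32.26+33.22)/2 × 0.5 = 16.37
  [1.5→2.5]: (33.22+28.22)/2 × 1 = 30.72
  Sum = 63.22 mcg/mL·h
Extrapolated tail: C_last / k_e = 28.22 / 0.287 = 98.328
AUC_0→∞ = 63.22 + 98.328 = 161.548 mcg/mL·h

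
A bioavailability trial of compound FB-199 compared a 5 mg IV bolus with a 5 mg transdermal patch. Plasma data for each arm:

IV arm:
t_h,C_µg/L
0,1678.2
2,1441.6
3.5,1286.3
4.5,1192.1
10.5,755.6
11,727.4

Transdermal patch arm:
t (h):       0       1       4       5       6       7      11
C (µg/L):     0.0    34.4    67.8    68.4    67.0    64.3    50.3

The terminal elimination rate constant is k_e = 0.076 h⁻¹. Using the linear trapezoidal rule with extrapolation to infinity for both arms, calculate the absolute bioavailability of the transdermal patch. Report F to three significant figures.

Trapezoidal AUC_0→11 (IV):
  [0→2]: (1678.2+1441.6)/2 × 2 = 3119.8
  [2→3.5]: (1441.6+1286.3)/2 × 1.5 = 2045.925
  [3.5→4.5]: (1286.3+1192.1)/2 × 1 = 1239.2
  [4.5→10.5]: (1192.1+755.6)/2 × 6 = 5843.1
  [10.5→11]: (755.6+727.4)/2 × 0.5 = 370.75
  Sum = 12618.775 µg/L·h
IV tail: 727.4/0.076 = 9571.053; AUC_iv,0→∞ = 12618.775 + 9571.053 = 22189.828 µg/L·h
Trapezoidal AUC_0→11 (transdermal patch):
  [0→1]: (0.0+34.4)/2 × 1 = 17.2
  [1→4]: (34.4+67.8)/2 × 3 = 153.3
  [4→5]: (67.8+68.4)/2 × 1 = 68.1
  [5→6]: (68.4+67.0)/2 × 1 = 67.7
  [6→7]: (67.0+64.3)/2 × 1 = 65.65
  [7→11]: (64.3+50.3)/2 × 4 = 229.2
  Sum = 601.15 µg/L·h
transdermal patch tail: 50.3/0.076 = 661.842; AUC_ev,0→∞ = 601.15 + 661.842 = 1262.992 µg/L·h
F = (AUC_ev/D_ev)/(AUC_iv/D_iv) = (1262.992/5)/(22189.828/5) = 252.5984/4437.9656 = 0.0569

F = 0.0569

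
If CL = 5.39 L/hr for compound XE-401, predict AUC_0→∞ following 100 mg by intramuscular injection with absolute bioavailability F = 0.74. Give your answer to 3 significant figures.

AUC = 13.7 mg/L·hr

AUC_0→∞ = F × Dose / CL
        = 0.74 × 100 / 5.39 = 13.7291 mg/L·hr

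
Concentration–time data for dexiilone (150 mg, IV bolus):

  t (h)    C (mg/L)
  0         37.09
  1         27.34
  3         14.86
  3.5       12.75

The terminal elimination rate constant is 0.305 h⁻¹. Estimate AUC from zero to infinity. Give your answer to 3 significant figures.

AUC = 123 mg/L·h

Trapezoidal AUC_0→3.5:
  [0→1]: (37.09+27.34)/2 × 1 = 32.215
  [1→3]: (27.34+14.86)/2 × 2 = 42.2
  [3→3.5]: (14.86+12.75)/2 × 0.5 = 6.9025
  Sum = 81.3175 mg/L·h
Extrapolated tail: C_last / k_e = 12.75 / 0.305 = 41.803
AUC_0→∞ = 81.3175 + 41.803 = 123.1205 mg/L·h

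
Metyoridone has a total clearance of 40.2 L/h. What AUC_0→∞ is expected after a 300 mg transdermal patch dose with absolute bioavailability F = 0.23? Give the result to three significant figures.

AUC = 1.72 mg/L·h

AUC_0→∞ = F × Dose / CL
        = 0.23 × 300 / 40.2 = 1.71642 mg/L·h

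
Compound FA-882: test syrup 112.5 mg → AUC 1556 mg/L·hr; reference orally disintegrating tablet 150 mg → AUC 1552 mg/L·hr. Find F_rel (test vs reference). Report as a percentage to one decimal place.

F_rel = 133.7%

F_rel = (AUC_test/D_test) / (AUC_ref/D_ref)
      = (1556/112.5) / (1552/150)
      = 13.8311 / 10.3467 = 1.3368 = 133.68%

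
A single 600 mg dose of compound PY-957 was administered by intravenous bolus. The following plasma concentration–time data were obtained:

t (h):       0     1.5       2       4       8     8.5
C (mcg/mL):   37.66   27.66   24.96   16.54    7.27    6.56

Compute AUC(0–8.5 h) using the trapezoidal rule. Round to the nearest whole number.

Trapezoidal AUC_0→8.5:
  [0→1.5]: (37.66+27.66)/2 × 1.5 = 48.99
  [1.5→2]: (27.66+24.96)/2 × 0.5 = 13.155
  [2→4]: (24.96+16.54)/2 × 2 = 41.5
  [4→8]: (16.54+7.27)/2 × 4 = 47.62
  [8→8.5]: (7.27+6.56)/2 × 0.5 = 3.4575
  Sum = 154.7225 mcg/mL·h

AUC = 155 mcg/mL·h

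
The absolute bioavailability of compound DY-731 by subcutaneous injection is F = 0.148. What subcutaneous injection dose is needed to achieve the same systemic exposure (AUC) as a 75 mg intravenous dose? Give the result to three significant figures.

For equal systemic exposure: F × D_ev = D_iv
D_ev = D_iv / F = 75 / 0.148 = 506.757 mg

D_subcutaneous = 507 mg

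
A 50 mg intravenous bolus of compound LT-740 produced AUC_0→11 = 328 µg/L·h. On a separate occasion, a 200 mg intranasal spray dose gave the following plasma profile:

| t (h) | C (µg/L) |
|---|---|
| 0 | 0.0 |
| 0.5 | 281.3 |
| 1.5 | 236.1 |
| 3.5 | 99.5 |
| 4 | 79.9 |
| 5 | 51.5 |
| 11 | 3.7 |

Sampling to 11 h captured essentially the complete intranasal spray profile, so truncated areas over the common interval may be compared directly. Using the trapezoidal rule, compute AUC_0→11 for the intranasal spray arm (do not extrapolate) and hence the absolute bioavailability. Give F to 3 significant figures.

Trapezoidal AUC_0→11 (intranasal spray):
  [0→0.5]: (0.0+281.3)/2 × 0.5 = 70.325
  [0.5→1.5]: (281.3+236.1)/2 × 1 = 258.7
  [1.5→3.5]: (236.1+99.5)/2 × 2 = 335.6
  [3.5→4]: (99.5+79.9)/2 × 0.5 = 44.85
  [4→5]: (79.9+51.5)/2 × 1 = 65.7
  [5→11]: (51.5+3.7)/2 × 6 = 165.6
  Sum = 940.775 µg/L·h
F = (AUC_ev/D_ev)/(AUC_iv/D_iv) = (940.775/200)/(328/50) = 4.703875/6.56 = 0.7171

F = 0.717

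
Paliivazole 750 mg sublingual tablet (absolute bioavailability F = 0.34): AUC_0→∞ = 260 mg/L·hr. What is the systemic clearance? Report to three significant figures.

CL = 0.981 L/hr

CL = F × Dose / AUC_0→∞
   = 0.34 × 750 / 260 = 0.980769 L/hr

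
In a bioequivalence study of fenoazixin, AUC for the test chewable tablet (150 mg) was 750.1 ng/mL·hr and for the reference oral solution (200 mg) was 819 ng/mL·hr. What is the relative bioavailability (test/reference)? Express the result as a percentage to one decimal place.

F_rel = 122.1%

F_rel = (AUC_test/D_test) / (AUC_ref/D_ref)
      = (750.1/150) / (819/200)
      = 5.00067 / 4.095 = 1.2212 = 122.12%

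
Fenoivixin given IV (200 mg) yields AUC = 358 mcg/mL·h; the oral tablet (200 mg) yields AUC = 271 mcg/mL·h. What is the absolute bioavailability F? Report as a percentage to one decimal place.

F = 75.7%

F = (AUC_ev / D_ev) / (AUC_iv / D_iv)
  = (271/200) / (358/200)
  = 1.355 / 1.79 = 0.7570
  = 75.70%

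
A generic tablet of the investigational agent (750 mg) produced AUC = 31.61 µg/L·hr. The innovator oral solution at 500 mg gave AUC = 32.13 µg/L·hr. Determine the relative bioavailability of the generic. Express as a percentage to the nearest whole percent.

F_rel = (AUC_test/D_test) / (AUC_ref/D_ref)
      = (31.61/750) / (32.13/500)
      = 0.0421467 / 0.06426 = 0.6559 = 65.59%

F_rel = 66%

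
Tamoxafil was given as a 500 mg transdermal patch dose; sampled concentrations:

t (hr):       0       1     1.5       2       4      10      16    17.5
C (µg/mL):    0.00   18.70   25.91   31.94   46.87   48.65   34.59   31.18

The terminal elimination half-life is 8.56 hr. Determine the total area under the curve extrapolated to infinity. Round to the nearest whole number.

AUC = 1084 µg/mL·hr

Trapezoidal AUC_0→17.5:
  [0→1]: (0.00+18.70)/2 × 1 = 9.35
  [1→1.5]: (18.70+25.91)/2 × 0.5 = 11.1525
  [1.5→2]: (25.91+31.94)/2 × 0.5 = 14.4625
  [2→4]: (31.94+46.87)/2 × 2 = 78.81
  [4→10]: (46.87+48.65)/2 × 6 = 286.56
  [10→16]: (48.65+34.59)/2 × 6 = 249.72
  [16→17.5]: (34.59+31.18)/2 × 1.5 = 49.3275
  Sum = 699.3825 µg/mL·hr
k_e = ln2 / t½ = 0.693147 / 8.56 = 0.0810 hr^-1
Extrapolated tail: C_last / k_e = 31.18 / 0.081 = 384.938
AUC_0→∞ = 699.3825 + 384.938 = 1084.3205 µg/mL·hr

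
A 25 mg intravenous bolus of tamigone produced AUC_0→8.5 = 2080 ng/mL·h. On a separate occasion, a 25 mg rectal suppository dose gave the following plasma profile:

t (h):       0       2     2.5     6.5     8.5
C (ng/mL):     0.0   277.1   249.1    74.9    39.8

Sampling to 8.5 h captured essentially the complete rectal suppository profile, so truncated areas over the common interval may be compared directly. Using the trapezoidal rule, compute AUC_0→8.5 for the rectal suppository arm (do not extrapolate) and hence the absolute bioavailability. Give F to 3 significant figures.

Trapezoidal AUC_0→8.5 (rectal suppository):
  [0→2]: (0.0+277.1)/2 × 2 = 277.1
  [2→2.5]: (277.1+249.1)/2 × 0.5 = 131.55
  [2.5→6.5]: (249.1+74.9)/2 × 4 = 648.0
  [6.5→8.5]: (74.9+39.8)/2 × 2 = 114.7
  Sum = 1171.35 ng/mL·h
F = (AUC_ev/D_ev)/(AUC_iv/D_iv) = (1171.35/25)/(2080/25) = 46.854/83.2 = 0.5631

F = 0.563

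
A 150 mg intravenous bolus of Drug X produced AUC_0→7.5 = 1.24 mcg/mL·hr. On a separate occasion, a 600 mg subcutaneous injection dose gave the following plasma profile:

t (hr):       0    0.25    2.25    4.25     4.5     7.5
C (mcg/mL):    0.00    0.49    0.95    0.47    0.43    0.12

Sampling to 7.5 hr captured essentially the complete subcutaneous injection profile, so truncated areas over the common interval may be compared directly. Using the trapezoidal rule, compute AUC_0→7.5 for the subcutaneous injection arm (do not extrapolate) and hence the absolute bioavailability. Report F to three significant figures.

F = 0.778

Trapezoidal AUC_0→7.5 (subcutaneous injection):
  [0→0.25]: (0.00+0.49)/2 × 0.25 = 0.06125
  [0.25→2.25]: (0.49+0.95)/2 × 2 = 1.44
  [2.25→4.25]: (0.95+0.47)/2 × 2 = 1.42
  [4.25→4.5]: (0.47+0.43)/2 × 0.25 = 0.1125
  [4.5→7.5]: (0.43+0.12)/2 × 3 = 0.825
  Sum = 3.85875 mcg/mL·hr
F = (AUC_ev/D_ev)/(AUC_iv/D_iv) = (3.85875/600)/(1.24/150) = 0.00643125/0.00826667 = 0.7780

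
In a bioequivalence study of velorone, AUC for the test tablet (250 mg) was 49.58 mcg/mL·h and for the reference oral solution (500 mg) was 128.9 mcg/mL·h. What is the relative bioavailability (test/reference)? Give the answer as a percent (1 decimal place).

F_rel = (AUC_test/D_test) / (AUC_ref/D_ref)
      = (49.58/250) / (128.9/500)
      = 0.19832 / 0.2578 = 0.7693 = 76.93%

F_rel = 76.9%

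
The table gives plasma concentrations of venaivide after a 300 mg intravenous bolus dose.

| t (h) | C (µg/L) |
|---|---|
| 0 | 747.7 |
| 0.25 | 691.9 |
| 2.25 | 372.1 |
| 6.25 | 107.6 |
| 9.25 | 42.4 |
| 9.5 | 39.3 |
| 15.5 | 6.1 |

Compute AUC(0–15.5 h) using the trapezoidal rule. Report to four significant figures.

AUC = 2575 µg/L·h

Trapezoidal AUC_0→15.5:
  [0→0.25]: (747.7+691.9)/2 × 0.25 = 179.95
  [0.25→2.25]: (691.9+372.1)/2 × 2 = 1064.0
  [2.25→6.25]: (372.1+107.6)/2 × 4 = 959.4
  [6.25→9.25]: (107.6+42.4)/2 × 3 = 225.0
  [9.25→9.5]: (42.4+39.3)/2 × 0.25 = 10.2125
  [9.5→15.5]: (39.3+6.1)/2 × 6 = 136.2
  Sum = 2574.7625 µg/L·h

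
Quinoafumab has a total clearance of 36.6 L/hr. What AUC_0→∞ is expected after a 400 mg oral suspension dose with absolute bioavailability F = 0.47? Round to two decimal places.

AUC = 5.14 mg/L·hr

AUC_0→∞ = F × Dose / CL
        = 0.47 × 400 / 36.6 = 5.13661 mg/L·hr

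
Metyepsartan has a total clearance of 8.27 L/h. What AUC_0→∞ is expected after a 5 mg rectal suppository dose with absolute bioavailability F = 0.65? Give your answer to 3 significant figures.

AUC_0→∞ = F × Dose / CL
        = 0.65 × 5 / 8.27 = 0.392987 mg/L·h

AUC = 0.393 mg/L·h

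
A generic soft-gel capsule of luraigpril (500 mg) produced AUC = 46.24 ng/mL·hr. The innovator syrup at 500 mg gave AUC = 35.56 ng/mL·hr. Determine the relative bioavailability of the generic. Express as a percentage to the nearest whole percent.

F_rel = (AUC_test/D_test) / (AUC_ref/D_ref)
      = (46.24/500) / (35.56/500)
      = 0.09248 / 0.07112 = 1.3003 = 130.03%

F_rel = 130%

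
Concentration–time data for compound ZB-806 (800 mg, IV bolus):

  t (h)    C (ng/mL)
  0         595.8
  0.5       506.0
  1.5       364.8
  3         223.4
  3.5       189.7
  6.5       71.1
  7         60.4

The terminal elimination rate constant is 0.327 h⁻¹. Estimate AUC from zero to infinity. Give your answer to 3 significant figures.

Trapezoidal AUC_0→7:
  [0→0.5]: (595.8+506.0)/2 × 0.5 = 275.45
  [0.5→1.5]: (506.0+364.8)/2 × 1 = 435.4
  [1.5→3]: (364.8+223.4)/2 × 1.5 = 441.15
  [3→3.5]: (223.4+189.7)/2 × 0.5 = 103.275
  [3.5→6.5]: (189.7+71.1)/2 × 3 = 391.2
  [6.5→7]: (71.1+60.4)/2 × 0.5 = 32.875
  Sum = 1679.35 ng/mL·h
Extrapolated tail: C_last / k_e = 60.4 / 0.327 = 184.709
AUC_0→∞ = 1679.35 + 184.709 = 1864.059 ng/mL·h

AUC = 1860 ng/mL·h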